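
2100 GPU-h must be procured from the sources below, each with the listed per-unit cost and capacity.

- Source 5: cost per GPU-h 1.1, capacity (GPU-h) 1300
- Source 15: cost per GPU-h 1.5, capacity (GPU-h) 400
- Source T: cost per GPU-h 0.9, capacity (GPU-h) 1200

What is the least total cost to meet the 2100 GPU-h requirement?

2070

Cheapest first:
Source T at 0.9: take all 1200 GPU-h → 900 still needed.
Source 5 at 1.1: take 900 of its 1300 → requirement met.
Source 15: unused.
Cost = 1200×0.9 + 900×1.1 = 2070.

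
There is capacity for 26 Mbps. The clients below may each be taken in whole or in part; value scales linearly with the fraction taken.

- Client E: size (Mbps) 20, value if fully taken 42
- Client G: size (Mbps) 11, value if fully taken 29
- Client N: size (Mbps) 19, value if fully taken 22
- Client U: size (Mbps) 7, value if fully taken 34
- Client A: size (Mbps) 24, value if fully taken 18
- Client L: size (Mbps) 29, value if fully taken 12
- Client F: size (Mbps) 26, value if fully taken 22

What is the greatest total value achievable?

79.8

Sort by value density: Client U 34/7≈4.86, Client G 29/11≈2.64, Client E 42/20≈2.1, Client N 22/19≈1.16, Client F 22/26≈0.846, Client A 18/24≈0.75, Client L 12/29≈0.414.
Client U: take in full, 7 Mbps for value 34 — 19 left.
Client G: take in full, 11 Mbps for value 29 — 8 left.
8 Mbps left: a 8/20 share of Client E gives 42×8/20 = 16.8.
Total value = 79.8.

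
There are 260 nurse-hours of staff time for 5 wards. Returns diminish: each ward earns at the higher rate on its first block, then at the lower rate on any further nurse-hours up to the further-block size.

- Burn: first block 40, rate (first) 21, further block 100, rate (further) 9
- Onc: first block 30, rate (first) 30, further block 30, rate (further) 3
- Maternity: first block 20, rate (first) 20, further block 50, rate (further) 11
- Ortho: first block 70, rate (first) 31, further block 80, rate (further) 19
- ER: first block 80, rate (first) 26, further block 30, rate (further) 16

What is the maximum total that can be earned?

Order all 10 blocks by rate: Ortho/tier1 31 > Onc/tier1 30 > ER/tier1 26 > Burn/tier1 21 > Maternity/tier1 20 > Ortho/tier2 19 > ER/tier2 16 > Maternity/tier2 11 > Burn/tier2 9 > Onc/tier2 3.
Ortho/tier1 (31): +70 ; 190 left.
Onc tier1 at 30: fill all 30 ; 160 left.
ER/tier1 (26): +80 ; 80 left.
Burn/tier1 (21): +40 ; 40 left.
Maternity/tier1 (20): +20 ; 20 left.
Ortho/tier2: +20 of 80 at 19; pool empty.
Total = 31×70 + 30×30 + 26×80 + 21×40 + 20×20 + 19×20 = 6770.

6770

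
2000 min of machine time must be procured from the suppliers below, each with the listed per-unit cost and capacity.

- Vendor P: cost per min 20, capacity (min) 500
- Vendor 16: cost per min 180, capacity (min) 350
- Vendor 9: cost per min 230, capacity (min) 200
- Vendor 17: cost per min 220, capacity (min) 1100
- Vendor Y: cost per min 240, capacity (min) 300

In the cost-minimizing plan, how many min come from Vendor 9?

50

Use suppliers in increasing cost order.
Take 500 from Vendor P at 20 → need 1500 more.
Vendor 16 at 180: take all 350 min → 1150 still needed.
Vendor 17 at 220: take all 1100 min → 50 still needed.
Vendor 9 (230): take the remaining 50 → done.
Vendor Y: unused.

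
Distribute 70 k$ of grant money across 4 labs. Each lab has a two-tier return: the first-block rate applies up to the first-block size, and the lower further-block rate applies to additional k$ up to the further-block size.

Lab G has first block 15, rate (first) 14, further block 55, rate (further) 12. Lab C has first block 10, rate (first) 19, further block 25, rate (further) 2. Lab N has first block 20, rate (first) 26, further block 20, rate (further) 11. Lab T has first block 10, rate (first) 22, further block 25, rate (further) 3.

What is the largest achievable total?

1320

Rank every tier by rate: Lab N/first 26 > Lab T/first 22 > Lab C/first 19 > Lab G/first 14 > Lab G/second 12 > Lab N/second 11 > Lab T/second 3 > Lab C/second 2.
Lab N/first (26): +20 → 50 left.
Fill Lab T first block (10 at 22) → 40 left.
Lab C/first (19): +10 → 30 left.
Fill Lab G first block (15 at 14) → 15 left.
Lab G/second: +15 of 55 at 12; pool empty.
Total = 26×20 + 22×10 + 19×10 + 14×15 + 12×15 = 1320.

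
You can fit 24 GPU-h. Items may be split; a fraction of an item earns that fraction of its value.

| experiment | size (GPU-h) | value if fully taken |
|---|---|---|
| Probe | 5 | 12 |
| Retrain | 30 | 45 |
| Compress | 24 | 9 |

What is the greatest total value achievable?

Sort by value density: Probe 12/5≈2.4, Retrain 45/30≈1.5, Compress 9/24≈0.375.
Probe: take in full, 5 GPU-h for value 12 — 19 left.
19 GPU-h left: a 19/30 share of Retrain gives 45×19/30 = 28.5.
Total value = 40.5.

40.5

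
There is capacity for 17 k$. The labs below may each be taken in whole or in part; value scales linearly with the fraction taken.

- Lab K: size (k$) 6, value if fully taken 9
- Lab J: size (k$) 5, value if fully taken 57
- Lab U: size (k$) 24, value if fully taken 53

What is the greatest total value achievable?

Sort by value density: Lab J 57/5≈11.4, Lab U 53/24≈2.21, Lab K 9/6≈1.5.
Lab J: take in full, 5 k$ for value 57 → 12 left.
12 k$ left: a 12/24 share of Lab U gives 53×12/24 = 26.5.
Total value = 83.5.

83.5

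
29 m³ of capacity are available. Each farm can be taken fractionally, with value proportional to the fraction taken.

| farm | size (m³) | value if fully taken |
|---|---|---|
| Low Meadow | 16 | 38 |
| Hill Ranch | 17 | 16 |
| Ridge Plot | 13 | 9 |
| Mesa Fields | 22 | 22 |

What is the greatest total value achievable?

Best value per unit of size first: Low Meadow 38/16≈2.38, Mesa Fields 22/22≈1, Hill Ranch 16/17≈0.941, Ridge Plot 9/13≈0.692.
Low Meadow: take in full, 16 m³ for value 38 ; 13 left.
Fill the last 13 m³ with part of Mesa Fields: 13/22 of it earns 13.
Total value = 51.

51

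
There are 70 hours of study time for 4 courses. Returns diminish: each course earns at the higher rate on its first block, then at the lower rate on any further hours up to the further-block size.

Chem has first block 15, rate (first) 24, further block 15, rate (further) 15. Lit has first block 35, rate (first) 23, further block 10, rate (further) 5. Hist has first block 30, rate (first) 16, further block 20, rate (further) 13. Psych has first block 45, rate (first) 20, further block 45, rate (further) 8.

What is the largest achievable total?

1565

Rank every tier by rate: Chem/first 24 > Lit/first 23 > Psych/first 20 > Hist/first 16 > Chem/second 15 > Hist/second 13 > Psych/second 8 > Lit/second 5.
Chem first at 24: fill all 15 ; 55 left.
Fill Lit first block (35 at 23) ; 20 left.
Psych/first: +20 of 45 at 20; pool empty.
Total = 24×15 + 23×35 + 20×20 = 1565.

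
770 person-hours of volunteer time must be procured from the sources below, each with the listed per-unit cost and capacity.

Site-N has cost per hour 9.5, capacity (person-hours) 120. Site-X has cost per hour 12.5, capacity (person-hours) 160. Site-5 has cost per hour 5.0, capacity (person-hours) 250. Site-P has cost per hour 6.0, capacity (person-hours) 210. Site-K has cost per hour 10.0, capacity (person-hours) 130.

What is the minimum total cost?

5700

Use sources in increasing cost order.
Site-5 (5.0): use full 250 — 520 person-hours to go.
Site-P at 6.0: take all 210 person-hours — 310 still needed.
Site-N (9.5): use full 120 — 190 person-hours to go.
Site-K at 10.0: take all 130 person-hours — 60 still needed.
Site-X (12.5): take the remaining 60 — done.
Cost = 250×5.0 + 210×6.0 + 120×9.5 + 130×10.0 + 60×12.5 = 5700.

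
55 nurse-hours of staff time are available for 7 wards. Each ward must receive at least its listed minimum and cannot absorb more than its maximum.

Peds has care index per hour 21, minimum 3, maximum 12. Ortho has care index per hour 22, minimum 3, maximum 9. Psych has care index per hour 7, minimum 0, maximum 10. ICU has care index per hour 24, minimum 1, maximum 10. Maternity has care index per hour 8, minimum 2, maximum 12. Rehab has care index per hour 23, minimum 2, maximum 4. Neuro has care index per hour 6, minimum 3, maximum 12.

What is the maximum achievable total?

931

Meeting every minimum uses 3+3+0+1+2+2+3 = 14 nurse-hours, leaving 41.
Rank by care index per hour: ICU 24 > Rehab 23 > Ortho 22 > Peds 21 > Maternity 8 > Psych 7 > Neuro 6.
Give ICU 9 more to hit its cap of 10 — 32 left.
Rehab takes 2 more to reach its cap of 4 — 30 left.
Ortho takes 6 more to reach its cap of 9 — 24 left.
Give Peds 9 more to hit its cap of 12 — 15 left.
Maternity: +10 to 12 (cap) — 5 left.
Psych: +5 (room for 10) → 5. Pool exhausted.
Total = 21×12 + 22×9 + 7×5 + 24×10 + 8×12 + 23×4 + 6×3 = 931.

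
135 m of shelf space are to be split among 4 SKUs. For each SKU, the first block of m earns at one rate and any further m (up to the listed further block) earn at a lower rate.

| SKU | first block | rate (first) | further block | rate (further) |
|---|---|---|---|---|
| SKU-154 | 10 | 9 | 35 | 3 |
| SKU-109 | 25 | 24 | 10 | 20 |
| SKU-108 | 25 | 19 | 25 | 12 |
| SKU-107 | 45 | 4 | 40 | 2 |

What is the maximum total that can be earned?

1825

Treat each block as its own option and order by rate: SKU-109/T1 24 > SKU-109/T2 20 > SKU-108/T1 19 > SKU-108/T2 12 > SKU-154/T1 9 > SKU-107/T1 4 > SKU-154/T2 3 > SKU-107/T2 2.
Fill SKU-109 T1 block (25 at 24) — 110 left.
Fill SKU-109 T2 block (10 at 20) — 100 left.
SKU-108/T1 (19): +25 — 75 left.
SKU-108 T2 at 12: fill all 25 — 50 left.
Fill SKU-154 T1 block (10 at 9) — 40 left.
40 remain; put them into SKU-107 T1 at 4.
Total = 24×25 + 20×10 + 19×25 + 12×25 + 9×10 + 4×40 = 1825.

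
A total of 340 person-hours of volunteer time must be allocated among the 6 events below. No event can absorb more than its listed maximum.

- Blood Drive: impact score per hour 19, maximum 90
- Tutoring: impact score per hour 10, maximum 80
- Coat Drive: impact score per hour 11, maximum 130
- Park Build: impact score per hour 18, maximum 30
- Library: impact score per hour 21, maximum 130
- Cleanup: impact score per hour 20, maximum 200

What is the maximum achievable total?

6920

Rank by impact score per hour: Library 21 > Cleanup 20 > Blood Drive 19 > Park Build 18 > Coat Drive 11 > Tutoring 10.
Library: +130 to 130 (cap) ; 210 left.
Cleanup takes 200 to reach its cap of 200 ; 10 left.
Blood Drive has room for 90 but only 10 remain, so it gets 10.
Total = 19×10 + 21×130 + 20×200 = 6920.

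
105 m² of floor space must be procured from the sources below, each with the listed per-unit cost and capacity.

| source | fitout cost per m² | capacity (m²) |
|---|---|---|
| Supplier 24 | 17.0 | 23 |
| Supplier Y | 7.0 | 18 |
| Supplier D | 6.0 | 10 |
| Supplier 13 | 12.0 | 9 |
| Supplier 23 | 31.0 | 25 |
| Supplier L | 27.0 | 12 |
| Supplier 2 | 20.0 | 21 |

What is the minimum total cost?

Cheapest first:
Take 10 from Supplier D at 6.0 — need 95 more.
Supplier Y at 7.0: take all 18 m² — 77 still needed.
Supplier 13 (12.0): use full 9 — 68 m² to go.
Supplier 24 (17.0): use full 23 — 45 m² to go.
Supplier 2 at 20.0: take all 21 m² — 24 still needed.
Take 12 from Supplier L at 27.0 — need 12 more.
Supplier 23 (31.0): take the remaining 12 — done.
Cost = 10×6.0 + 18×7.0 + 9×12.0 + 23×17.0 + 21×20.0 + 12×27.0 + 12×31.0 = 1801.

1801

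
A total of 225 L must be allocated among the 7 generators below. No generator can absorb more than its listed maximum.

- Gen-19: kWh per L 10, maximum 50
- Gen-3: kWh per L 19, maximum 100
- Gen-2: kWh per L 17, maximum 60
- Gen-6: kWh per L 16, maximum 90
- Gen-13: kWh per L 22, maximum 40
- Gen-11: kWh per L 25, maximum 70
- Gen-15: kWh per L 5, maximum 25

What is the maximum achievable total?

Highest kWh per L first: Gen-11 25 > Gen-13 22 > Gen-3 19 > Gen-2 17 > Gen-6 16 > Gen-19 10 > Gen-15 5.
Give Gen-11 70 to hit its cap of 70 ; 155 left.
Gen-13: +40 to 40 (cap) ; 115 left.
Give Gen-3 100 to hit its cap of 100 ; 15 left.
Gen-2 has room for 60 but only 15 remain, so it gets 15.
Total = 19×100 + 17×15 + 22×40 + 25×70 = 4785.

4785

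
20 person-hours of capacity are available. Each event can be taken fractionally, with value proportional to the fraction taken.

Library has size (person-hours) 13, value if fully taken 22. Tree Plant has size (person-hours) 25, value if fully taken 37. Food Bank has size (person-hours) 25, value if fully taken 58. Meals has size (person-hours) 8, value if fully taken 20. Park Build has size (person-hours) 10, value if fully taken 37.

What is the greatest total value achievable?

61.64

Sort by value density: Park Build 37/10≈3.7, Meals 20/8≈2.5, Food Bank 58/25≈2.32, Library 22/13≈1.69, Tree Plant 37/25≈1.48.
All 10 person-hours of Park Build fit (value 37) — 10 remain.
Take all of Meals (8 person-hours, value 20) — 2 person-hours left.
Only 2 person-hours remain; take 2/25 of Food Bank for value 58×2/25 = 4.64.
Total value = 61.64.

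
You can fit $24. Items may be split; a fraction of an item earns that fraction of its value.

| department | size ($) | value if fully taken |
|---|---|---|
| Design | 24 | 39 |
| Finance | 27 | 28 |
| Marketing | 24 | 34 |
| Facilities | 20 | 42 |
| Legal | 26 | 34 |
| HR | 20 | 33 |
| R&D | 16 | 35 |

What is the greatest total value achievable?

Best value per unit of size first: R&D 35/16≈2.19, Facilities 42/20≈2.1, HR 33/20≈1.65, Design 39/24≈1.62, Marketing 34/24≈1.42, Legal 34/26≈1.31, Finance 28/27≈1.04.
All 16 $ of R&D fit (value 35) ; 8 remain.
8 $ left: a 8/20 share of Facilities gives 42×8/20 = 16.8.
Total value = 51.8.

51.8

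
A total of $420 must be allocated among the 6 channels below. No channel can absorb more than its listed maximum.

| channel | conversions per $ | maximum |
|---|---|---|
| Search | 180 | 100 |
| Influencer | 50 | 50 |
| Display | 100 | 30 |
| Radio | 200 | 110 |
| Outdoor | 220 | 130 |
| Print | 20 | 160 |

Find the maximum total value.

74100

Highest conversions per $ first: Outdoor 220 > Radio 200 > Search 180 > Display 100 > Influencer 50 > Print 20.
Give Outdoor 130 to hit its cap of 130 ; 290 left.
Give Radio 110 to hit its cap of 110 ; 180 left.
Search takes 100 to reach its cap of 100 ; 80 left.
Display takes 30 to reach its cap of 30 ; 50 left.
Influencer takes 50 to reach its cap of 50 ; 0 left.
Total = 180×100 + 50×50 + 100×30 + 200×110 + 220×130 = 74100.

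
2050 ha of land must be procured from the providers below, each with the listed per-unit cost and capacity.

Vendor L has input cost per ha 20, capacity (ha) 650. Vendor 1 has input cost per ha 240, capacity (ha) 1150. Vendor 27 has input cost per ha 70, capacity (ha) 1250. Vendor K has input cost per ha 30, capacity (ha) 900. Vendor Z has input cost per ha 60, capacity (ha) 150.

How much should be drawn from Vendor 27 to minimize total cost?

Cheapest first:
Vendor L at 20: take all 650 ha ; 1400 still needed.
Vendor K at 30: take all 900 ha ; 500 still needed.
Vendor Z at 60: take all 150 ha ; 350 still needed.
Take 350 from Vendor 27 at 70 to finish.
Vendor 1: unused.

350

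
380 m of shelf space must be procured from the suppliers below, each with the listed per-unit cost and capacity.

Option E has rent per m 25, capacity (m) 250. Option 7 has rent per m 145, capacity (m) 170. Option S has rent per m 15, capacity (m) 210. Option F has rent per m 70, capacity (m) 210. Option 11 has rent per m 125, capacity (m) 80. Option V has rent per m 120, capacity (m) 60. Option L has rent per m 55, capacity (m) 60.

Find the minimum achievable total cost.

Fill from the cheapest supplier first.
Option S at 15: take all 210 m ; 170 still needed.
Take 170 from Option E at 25 to finish.
Option L, Option F, Option V, Option 11, Option 7: unused.
Cost = 210×15 + 170×25 = 7400.

7400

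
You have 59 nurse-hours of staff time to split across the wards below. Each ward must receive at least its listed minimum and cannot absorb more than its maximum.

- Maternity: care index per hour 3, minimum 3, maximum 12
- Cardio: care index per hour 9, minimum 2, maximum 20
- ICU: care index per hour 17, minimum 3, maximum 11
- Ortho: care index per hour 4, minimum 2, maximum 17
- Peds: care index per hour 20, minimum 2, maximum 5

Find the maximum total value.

553

Meeting every minimum uses 3+2+3+2+2 = 12 nurse-hours, leaving 47.
Order the wards by care index per hour: Peds 20 > ICU 17 > Cardio 9 > Ortho 4 > Maternity 3.
Peds: +3 to 5 (cap) → 44 left.
ICU: +8 to 11 (cap) → 36 left.
Cardio takes 18 more to reach its cap of 20 → 18 left.
Give Ortho 15 more to hit its cap of 17 → 3 left.
Maternity has room for 9 more but only 3 remain, so it gets 6.
Total = 3×6 + 9×20 + 17×11 + 4×17 + 20×5 = 553.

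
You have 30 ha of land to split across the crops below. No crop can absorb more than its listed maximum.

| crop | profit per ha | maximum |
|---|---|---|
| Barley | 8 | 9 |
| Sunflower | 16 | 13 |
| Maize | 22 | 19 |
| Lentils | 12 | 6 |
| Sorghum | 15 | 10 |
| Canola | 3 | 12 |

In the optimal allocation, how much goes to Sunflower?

Rank by profit per ha: Maize 22 > Sunflower 16 > Sorghum 15 > Lentils 12 > Barley 8 > Canola 3.
Maize takes 19 to reach its cap of 19 — 11 left.
Sunflower has room for 13 but only 11 remain, so it gets 11.

11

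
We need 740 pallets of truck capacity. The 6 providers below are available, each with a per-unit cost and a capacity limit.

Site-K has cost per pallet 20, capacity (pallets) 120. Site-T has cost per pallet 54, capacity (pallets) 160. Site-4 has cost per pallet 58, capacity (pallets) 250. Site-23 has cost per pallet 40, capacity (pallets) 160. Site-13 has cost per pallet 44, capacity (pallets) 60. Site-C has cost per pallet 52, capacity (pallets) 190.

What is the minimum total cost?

Fill from the cheapest provider first.
Take 120 from Site-K at 20 → need 620 more.
Site-23 (40): use full 160 → 460 pallets to go.
Take 60 from Site-13 at 44 → need 400 more.
Take 190 from Site-C at 52 → need 210 more.
Take 160 from Site-T at 54 → need 50 more.
Site-4 at 58: take 50 of its 250 → requirement met.
Cost = 120×20 + 160×40 + 60×44 + 190×52 + 160×54 + 50×58 = 32860.

32860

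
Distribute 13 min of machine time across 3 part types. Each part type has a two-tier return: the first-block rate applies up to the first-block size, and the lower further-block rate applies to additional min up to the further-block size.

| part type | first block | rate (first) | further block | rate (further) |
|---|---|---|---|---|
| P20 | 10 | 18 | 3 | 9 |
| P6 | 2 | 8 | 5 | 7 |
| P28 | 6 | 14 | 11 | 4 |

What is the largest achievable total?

Order all 6 blocks by rate: P20/tier1 18 > P28/tier1 14 > P20/tier2 9 > P6/tier1 8 > P6/tier2 7 > P28/tier2 4.
P20 tier1 at 18: fill all 10 ; 3 left.
P28/tier1: +3 of 6 at 14; pool empty.
Total = 18×10 + 14×3 = 222.

222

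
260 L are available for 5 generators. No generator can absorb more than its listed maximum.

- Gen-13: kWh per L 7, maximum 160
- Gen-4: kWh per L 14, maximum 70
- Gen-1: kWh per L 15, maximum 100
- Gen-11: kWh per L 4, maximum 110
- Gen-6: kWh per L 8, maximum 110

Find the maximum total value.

3200

Order the generators by kWh per L: Gen-1 15 > Gen-4 14 > Gen-6 8 > Gen-13 7 > Gen-11 4.
Gen-1 takes 100 to reach its cap of 100 ; 160 left.
Give Gen-4 70 to hit its cap of 70 ; 90 left.
Gen-6 has room for 110 but only 90 remain, so it gets 90.
Total = 14×70 + 15×100 + 8×90 = 3200.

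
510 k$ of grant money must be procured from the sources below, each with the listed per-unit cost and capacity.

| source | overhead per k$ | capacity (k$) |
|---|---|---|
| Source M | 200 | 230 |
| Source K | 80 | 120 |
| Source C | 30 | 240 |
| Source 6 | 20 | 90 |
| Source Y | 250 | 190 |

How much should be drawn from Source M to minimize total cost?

Cheapest first:
Source 6 at 20: take all 90 k$ — 420 still needed.
Source C (30): use full 240 — 180 k$ to go.
Source K (80): use full 120 — 60 k$ to go.
Take 60 from Source M at 200 to finish.
Source Y: unused.

60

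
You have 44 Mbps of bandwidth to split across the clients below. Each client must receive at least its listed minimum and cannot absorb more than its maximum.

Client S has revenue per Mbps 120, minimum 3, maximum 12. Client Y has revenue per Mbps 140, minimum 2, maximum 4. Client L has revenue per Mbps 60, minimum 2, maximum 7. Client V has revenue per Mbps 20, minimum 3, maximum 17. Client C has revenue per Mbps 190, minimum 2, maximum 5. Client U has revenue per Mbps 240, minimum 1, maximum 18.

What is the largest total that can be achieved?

Meeting every minimum uses 3+2+2+3+2+1 = 13 Mbps, leaving 31.
Order the clients by revenue per Mbps: Client U 240 > Client C 190 > Client Y 140 > Client S 120 > Client L 60 > Client V 20.
Client U takes 17 more to reach its cap of 18 → 14 left.
Client C takes 3 more to reach its cap of 5 → 11 left.
Give Client Y 2 more to hit its cap of 4 → 9 left.
Client S: +9 to 12 (cap) → 0 left.
Total = 120×12 + 140×4 + 60×2 + 20×3 + 190×5 + 240×18 = 7450.

7450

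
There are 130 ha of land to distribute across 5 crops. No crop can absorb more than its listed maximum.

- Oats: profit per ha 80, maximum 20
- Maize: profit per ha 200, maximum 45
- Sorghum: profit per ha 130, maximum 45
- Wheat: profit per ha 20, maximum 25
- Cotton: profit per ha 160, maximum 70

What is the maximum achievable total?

22150

Highest profit per ha first: Maize 200 > Cotton 160 > Sorghum 130 > Oats 80 > Wheat 20.
Give Maize 45 to hit its cap of 45 ; 85 left.
Cotton: +70 to 70 (cap) ; 15 left.
Only 15 left; Sorghum takes them to reach 15.
Total = 200×45 + 130×15 + 160×70 = 22150.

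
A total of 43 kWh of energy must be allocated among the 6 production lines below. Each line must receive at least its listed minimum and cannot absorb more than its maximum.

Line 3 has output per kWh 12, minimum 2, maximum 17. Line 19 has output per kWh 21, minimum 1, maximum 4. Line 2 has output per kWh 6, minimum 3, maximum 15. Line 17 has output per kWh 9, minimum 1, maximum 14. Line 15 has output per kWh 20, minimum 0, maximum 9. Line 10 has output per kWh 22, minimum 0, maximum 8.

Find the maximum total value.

680

Meeting every minimum uses 2+1+3+1+0+0 = 7 kWh, leaving 36.
Rank by output per kWh: Line 10 22 > Line 19 21 > Line 15 20 > Line 3 12 > Line 17 9 > Line 2 6.
Give Line 10 8 more to hit its cap of 8 — 28 left.
Line 19 takes 3 more to reach its cap of 4 — 25 left.
Give Line 15 9 more to hit its cap of 9 — 16 left.
Line 3 takes 15 more to reach its cap of 17 — 1 left.
Line 17: +1 (room for 13) → 2. Pool exhausted.
Total = 12×17 + 21×4 + 6×3 + 9×2 + 20×9 + 22×8 = 680.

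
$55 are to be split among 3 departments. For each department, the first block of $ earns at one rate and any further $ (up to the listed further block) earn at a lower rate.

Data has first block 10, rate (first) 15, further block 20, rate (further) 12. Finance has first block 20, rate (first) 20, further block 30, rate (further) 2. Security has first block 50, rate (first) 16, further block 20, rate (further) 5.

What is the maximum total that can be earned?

960

Rank every tier by rate: Finance/T1 20 > Security/T1 16 > Data/T1 15 > Data/T2 12 > Security/T2 5 > Finance/T2 2.
Finance T1 at 20: fill all 20 ; 35 left.
Security T1 at 16: only 35 left, fill 35.
Total = 20×20 + 16×35 = 960.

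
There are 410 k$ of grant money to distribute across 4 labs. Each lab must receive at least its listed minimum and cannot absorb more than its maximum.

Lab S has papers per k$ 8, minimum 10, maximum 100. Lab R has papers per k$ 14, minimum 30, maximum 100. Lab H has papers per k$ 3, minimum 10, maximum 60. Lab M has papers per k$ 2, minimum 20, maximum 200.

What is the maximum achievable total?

Meeting every minimum uses 10+30+10+20 = 70 k$, leaving 340.
Highest papers per k$ first: Lab R 14 > Lab S 8 > Lab H 3 > Lab M 2.
Lab R: +70 to 100 (cap) → 270 left.
Lab S takes 90 more to reach its cap of 100 → 180 left.
Lab H: +50 to 60 (cap) → 130 left.
Lab M: +130 (room for 180) → 150. Pool exhausted.
Total = 8×100 + 14×100 + 3×60 + 2×150 = 2680.

2680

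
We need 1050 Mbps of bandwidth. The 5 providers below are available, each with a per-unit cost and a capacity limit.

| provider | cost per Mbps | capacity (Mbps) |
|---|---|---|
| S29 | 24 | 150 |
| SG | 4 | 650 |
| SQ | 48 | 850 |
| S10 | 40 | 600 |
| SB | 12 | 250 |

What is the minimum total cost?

9200

Cheapest first:
Take 650 from SG at 4 ; need 400 more.
SB at 12: take all 250 Mbps ; 150 still needed.
S29 (24): use full 150 ; 0 Mbps to go.
S10, SQ: unused.
Cost = 650×4 + 250×12 + 150×24 = 9200.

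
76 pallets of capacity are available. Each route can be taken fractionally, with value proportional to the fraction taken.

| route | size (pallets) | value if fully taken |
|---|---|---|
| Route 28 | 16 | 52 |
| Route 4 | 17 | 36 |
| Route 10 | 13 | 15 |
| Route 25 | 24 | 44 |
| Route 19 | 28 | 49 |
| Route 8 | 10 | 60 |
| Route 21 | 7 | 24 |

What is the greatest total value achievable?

219.5

Sort by value density: Route 8 60/10≈6, Route 21 24/7≈3.43, Route 28 52/16≈3.25, Route 4 36/17≈2.12, Route 25 44/24≈1.83, Route 19 49/28≈1.75, Route 10 15/13≈1.15.
Take all of Route 8 (10 pallets, value 60) — 66 pallets left.
Route 21: take in full, 7 pallets for value 24 — 59 left.
Route 28: take in full, 16 pallets for value 52 — 43 left.
Route 4: take in full, 17 pallets for value 36 — 26 left.
Route 25: take in full, 24 pallets for value 44 — 2 left.
2 pallets left: a 2/28 share of Route 19 gives 49×2/28 = 3.5.
Total value = 219.5.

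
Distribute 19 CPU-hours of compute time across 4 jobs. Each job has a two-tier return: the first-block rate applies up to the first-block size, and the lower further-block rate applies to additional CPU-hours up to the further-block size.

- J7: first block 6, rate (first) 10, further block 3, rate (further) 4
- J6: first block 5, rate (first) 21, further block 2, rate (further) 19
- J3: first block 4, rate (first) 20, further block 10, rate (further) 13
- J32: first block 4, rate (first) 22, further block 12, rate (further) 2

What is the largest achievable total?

Rank every tier by rate: J32/tier1 22 > J6/tier1 21 > J3/tier1 20 > J6/tier2 19 > J3/tier2 13 > J7/tier1 10 > J7/tier2 4 > J32/tier2 2.
J32/tier1 (22): +4 — 15 left.
J6/tier1 (21): +5 — 10 left.
Fill J3 tier1 block (4 at 20) — 6 left.
J6/tier2 (19): +2 — 4 left.
J3/tier2: +4 of 10 at 13; pool empty.
Total = 22×4 + 21×5 + 20×4 + 19×2 + 13×4 = 363.

363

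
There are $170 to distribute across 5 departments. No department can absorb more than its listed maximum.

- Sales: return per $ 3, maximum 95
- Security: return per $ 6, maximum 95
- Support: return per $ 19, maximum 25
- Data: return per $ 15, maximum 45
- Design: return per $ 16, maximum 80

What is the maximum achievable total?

Rank by return per $: Support 19 > Design 16 > Data 15 > Security 6 > Sales 3.
Support takes 25 to reach its cap of 25 → 145 left.
Design: +80 to 80 (cap) → 65 left.
Give Data 45 to hit its cap of 45 → 20 left.
Security: +20 (room for 95) → 20. Pool exhausted.
Total = 6×20 + 19×25 + 15×45 + 16×80 = 2550.

2550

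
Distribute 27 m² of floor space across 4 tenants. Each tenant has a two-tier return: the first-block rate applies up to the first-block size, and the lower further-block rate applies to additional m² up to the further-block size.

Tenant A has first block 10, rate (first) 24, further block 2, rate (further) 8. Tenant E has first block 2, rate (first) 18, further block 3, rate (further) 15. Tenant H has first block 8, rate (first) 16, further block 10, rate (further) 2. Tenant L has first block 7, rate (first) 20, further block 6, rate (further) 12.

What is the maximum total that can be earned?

Order all 8 blocks by rate: Tenant A/T1 24 > Tenant L/T1 20 > Tenant E/T1 18 > Tenant H/T1 16 > Tenant E/T2 15 > Tenant L/T2 12 > Tenant A/T2 8 > Tenant H/T2 2.
Tenant A/T1 (24): +10 — 17 left.
Fill Tenant L T1 block (7 at 20) — 10 left.
Tenant E T1 at 18: fill all 2 — 8 left.
Tenant H/T1 (16): +8 — 0 left.
Total = 24×10 + 20×7 + 18×2 + 16×8 = 544.

544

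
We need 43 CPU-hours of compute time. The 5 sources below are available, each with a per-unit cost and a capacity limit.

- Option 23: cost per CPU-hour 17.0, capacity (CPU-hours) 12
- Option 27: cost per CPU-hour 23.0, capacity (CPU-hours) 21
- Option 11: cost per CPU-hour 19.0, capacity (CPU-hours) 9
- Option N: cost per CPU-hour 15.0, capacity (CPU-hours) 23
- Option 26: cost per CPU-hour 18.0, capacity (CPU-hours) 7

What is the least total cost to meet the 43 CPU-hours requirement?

Use sources in increasing cost order.
Option N (15.0): use full 23 — 20 CPU-hours to go.
Option 23 at 17.0: take all 12 CPU-hours — 8 still needed.
Option 26 (18.0): use full 7 — 1 CPU-hours to go.
Option 11 (19.0): take the remaining 1 — done.
Option 27: unused.
Cost = 23×15.0 + 12×17.0 + 7×18.0 + 1×19.0 = 694.

694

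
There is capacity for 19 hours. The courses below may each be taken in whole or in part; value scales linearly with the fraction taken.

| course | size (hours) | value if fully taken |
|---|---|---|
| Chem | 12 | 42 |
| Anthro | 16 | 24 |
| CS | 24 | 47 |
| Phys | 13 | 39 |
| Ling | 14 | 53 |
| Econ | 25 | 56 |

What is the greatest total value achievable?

70.5

Sort by value density: Ling 53/14≈3.79, Chem 42/12≈3.5, Phys 39/13≈3, Econ 56/25≈2.24, CS 47/24≈1.96, Anthro 24/16≈1.5.
All 14 hours of Ling fit (value 53) ; 5 remain.
Only 5 hours remain; take 5/12 of Chem for value 42×5/12 = 17.5.
Total value = 70.5.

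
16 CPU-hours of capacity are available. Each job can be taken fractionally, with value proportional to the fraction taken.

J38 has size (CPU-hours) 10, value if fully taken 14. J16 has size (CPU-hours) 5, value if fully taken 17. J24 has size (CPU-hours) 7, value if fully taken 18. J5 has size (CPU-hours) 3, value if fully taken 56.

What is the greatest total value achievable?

Sort by value density: J5 56/3≈18.7, J16 17/5≈3.4, J24 18/7≈2.57, J38 14/10≈1.4.
Take all of J5 (3 CPU-hours, value 56) → 13 CPU-hours left.
Take all of J16 (5 CPU-hours, value 17) → 8 CPU-hours left.
All 7 CPU-hours of J24 fit (value 18) → 1 remain.
Only 1 CPU-hours remain; take 1/10 of J38 for value 14×1/10 = 1.4.
Total value = 92.4.

92.4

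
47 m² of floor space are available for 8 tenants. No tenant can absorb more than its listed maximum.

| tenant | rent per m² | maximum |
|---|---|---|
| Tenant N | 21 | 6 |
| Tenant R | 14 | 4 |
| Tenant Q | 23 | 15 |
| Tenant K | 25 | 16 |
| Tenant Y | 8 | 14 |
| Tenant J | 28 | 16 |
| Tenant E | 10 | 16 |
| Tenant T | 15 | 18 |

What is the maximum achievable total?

1193

Rank by rent per m²: Tenant J 28 > Tenant K 25 > Tenant Q 23 > Tenant N 21 > Tenant T 15 > Tenant R 14 > Tenant E 10 > Tenant Y 8.
Give Tenant J 16 to hit its cap of 16 → 31 left.
Give Tenant K 16 to hit its cap of 16 → 15 left.
Give Tenant Q 15 to hit its cap of 15 → 0 left.
Total = 23×15 + 25×16 + 28×16 = 1193.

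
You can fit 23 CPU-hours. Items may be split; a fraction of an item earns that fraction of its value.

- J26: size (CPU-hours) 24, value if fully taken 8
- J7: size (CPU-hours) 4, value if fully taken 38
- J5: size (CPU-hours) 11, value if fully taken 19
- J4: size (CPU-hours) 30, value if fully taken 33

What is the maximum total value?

65.8

Rank by value-to-size ratio: J7 38/4≈9.5, J5 19/11≈1.73, J4 33/30≈1.1, J26 8/24≈0.333.
Take all of J7 (4 CPU-hours, value 38) → 19 CPU-hours left.
J5: take in full, 11 CPU-hours for value 19 → 8 left.
8 CPU-hours left: a 8/30 share of J4 gives 33×8/30 = 8.8.
Total value = 65.8.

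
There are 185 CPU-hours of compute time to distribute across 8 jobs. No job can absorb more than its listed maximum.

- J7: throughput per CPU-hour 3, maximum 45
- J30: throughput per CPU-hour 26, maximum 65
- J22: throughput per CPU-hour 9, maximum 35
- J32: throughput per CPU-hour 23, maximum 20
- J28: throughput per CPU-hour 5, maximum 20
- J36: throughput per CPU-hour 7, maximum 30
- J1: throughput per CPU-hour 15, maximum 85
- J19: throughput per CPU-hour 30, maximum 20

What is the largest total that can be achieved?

Highest throughput per CPU-hour first: J19 30 > J30 26 > J32 23 > J1 15 > J22 9 > J36 7 > J28 5 > J7 3.
Give J19 20 to hit its cap of 20 ; 165 left.
Give J30 65 to hit its cap of 65 ; 100 left.
Give J32 20 to hit its cap of 20 ; 80 left.
Only 80 left; J1 takes them to reach 80.
Total = 26×65 + 23×20 + 15×80 + 30×20 = 3950.

3950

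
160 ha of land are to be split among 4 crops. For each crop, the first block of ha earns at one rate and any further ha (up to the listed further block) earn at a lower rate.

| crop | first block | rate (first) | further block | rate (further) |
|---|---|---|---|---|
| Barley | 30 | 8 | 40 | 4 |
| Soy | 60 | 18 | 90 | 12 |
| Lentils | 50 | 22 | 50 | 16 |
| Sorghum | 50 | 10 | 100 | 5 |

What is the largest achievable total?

Order all 8 blocks by rate: Lentils/tier1 22 > Soy/tier1 18 > Lentils/tier2 16 > Soy/tier2 12 > Sorghum/tier1 10 > Barley/tier1 8 > Sorghum/tier2 5 > Barley/tier2 4.
Fill Lentils tier1 block (50 at 22) ; 110 left.
Fill Soy tier1 block (60 at 18) ; 50 left.
Lentils tier2 at 16: fill all 50 ; 0 left.
Total = 22×50 + 18×60 + 16×50 = 2980.

2980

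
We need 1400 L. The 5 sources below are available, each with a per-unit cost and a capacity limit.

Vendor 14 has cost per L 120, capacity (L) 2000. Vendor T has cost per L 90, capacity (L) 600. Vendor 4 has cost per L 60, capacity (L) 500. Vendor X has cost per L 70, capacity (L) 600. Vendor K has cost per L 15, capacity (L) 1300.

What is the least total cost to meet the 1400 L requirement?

Use sources in increasing cost order.
Vendor K at 15: take all 1300 L ; 100 still needed.
Take 100 from Vendor 4 at 60 to finish.
Vendor X, Vendor T, Vendor 14: unused.
Cost = 1300×15 + 100×60 = 25500.

25500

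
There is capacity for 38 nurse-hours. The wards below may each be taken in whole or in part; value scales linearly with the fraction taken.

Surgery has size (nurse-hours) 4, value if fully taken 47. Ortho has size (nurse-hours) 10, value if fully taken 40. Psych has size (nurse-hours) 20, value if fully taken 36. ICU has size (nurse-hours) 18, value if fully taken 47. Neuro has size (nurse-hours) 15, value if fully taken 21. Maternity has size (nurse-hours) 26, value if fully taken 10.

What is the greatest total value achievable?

Sort by value density: Surgery 47/4≈11.8, Ortho 40/10≈4, ICU 47/18≈2.61, Psych 36/20≈1.8, Neuro 21/15≈1.4, Maternity 10/26≈0.385.
Take all of Surgery (4 nurse-hours, value 47) ; 34 nurse-hours left.
Ortho: take in full, 10 nurse-hours for value 40 ; 24 left.
All 18 nurse-hours of ICU fit (value 47) ; 6 remain.
Fill the last 6 nurse-hours with part of Psych: 6/20 of it earns 10.8.
Total value = 144.8.

144.8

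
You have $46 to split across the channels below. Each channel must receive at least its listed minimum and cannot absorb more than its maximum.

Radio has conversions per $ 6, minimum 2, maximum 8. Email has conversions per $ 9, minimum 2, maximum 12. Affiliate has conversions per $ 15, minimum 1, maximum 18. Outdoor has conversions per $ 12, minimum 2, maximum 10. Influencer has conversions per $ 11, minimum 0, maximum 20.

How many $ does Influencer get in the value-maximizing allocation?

Meeting every minimum uses 2+2+1+2+0 = 7 $, leaving 39.
Rank by conversions per $: Affiliate 15 > Outdoor 12 > Influencer 11 > Email 9 > Radio 6.
Affiliate: +17 to 18 (cap) → 22 left.
Outdoor takes 8 more to reach its cap of 10 → 14 left.
Influencer: +14 (room for 20) → 14. Pool exhausted.

14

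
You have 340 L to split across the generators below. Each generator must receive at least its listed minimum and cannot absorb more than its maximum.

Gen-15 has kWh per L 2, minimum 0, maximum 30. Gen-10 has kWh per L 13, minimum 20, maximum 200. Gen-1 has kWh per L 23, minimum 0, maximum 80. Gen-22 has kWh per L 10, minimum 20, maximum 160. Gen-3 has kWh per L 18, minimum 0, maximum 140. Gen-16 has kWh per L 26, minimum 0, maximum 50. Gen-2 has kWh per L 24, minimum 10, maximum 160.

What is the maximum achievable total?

7620

Meeting every minimum uses 0+20+0+20+0+0+10 = 50 L, leaving 290.
Rank by kWh per L: Gen-16 26 > Gen-2 24 > Gen-1 23 > Gen-3 18 > Gen-10 13 > Gen-22 10 > Gen-15 2.
Give Gen-16 50 more to hit its cap of 50 — 240 left.
Gen-2: +150 to 160 (cap) — 90 left.
Gen-1 takes 80 more to reach its cap of 80 — 10 left.
Gen-3: +10 (room for 140) → 10. Pool exhausted.
Total = 13×20 + 23×80 + 10×20 + 18×10 + 26×50 + 24×160 = 7620.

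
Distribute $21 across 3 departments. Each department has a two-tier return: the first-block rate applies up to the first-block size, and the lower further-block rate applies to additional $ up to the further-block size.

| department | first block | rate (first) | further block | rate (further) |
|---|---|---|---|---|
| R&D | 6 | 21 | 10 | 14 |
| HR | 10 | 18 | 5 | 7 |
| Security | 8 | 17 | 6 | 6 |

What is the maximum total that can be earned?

Order all 6 blocks by rate: R&D/T1 21 > HR/T1 18 > Security/T1 17 > R&D/T2 14 > HR/T2 7 > Security/T2 6.
R&D T1 at 21: fill all 6 → 15 left.
HR T1 at 18: fill all 10 → 5 left.
Security/T1: +5 of 8 at 17; pool empty.
Total = 21×6 + 18×10 + 17×5 = 391.

391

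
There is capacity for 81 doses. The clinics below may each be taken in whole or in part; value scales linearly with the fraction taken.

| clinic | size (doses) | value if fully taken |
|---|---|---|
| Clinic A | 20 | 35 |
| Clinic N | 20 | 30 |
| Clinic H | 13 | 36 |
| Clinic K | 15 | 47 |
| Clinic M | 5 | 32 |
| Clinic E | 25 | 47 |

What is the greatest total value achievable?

201.5

Rank by value-to-size ratio: Clinic M 32/5≈6.4, Clinic K 47/15≈3.13, Clinic H 36/13≈2.77, Clinic E 47/25≈1.88, Clinic A 35/20≈1.75, Clinic N 30/20≈1.5.
Clinic M: take in full, 5 doses for value 32 → 76 left.
Clinic K: take in full, 15 doses for value 47 → 61 left.
All 13 doses of Clinic H fit (value 36) → 48 remain.
All 25 doses of Clinic E fit (value 47) → 23 remain.
Clinic A: take in full, 20 doses for value 35 → 3 left.
Only 3 doses remain; take 3/20 of Clinic N for value 30×3/20 = 4.5.
Total value = 201.5.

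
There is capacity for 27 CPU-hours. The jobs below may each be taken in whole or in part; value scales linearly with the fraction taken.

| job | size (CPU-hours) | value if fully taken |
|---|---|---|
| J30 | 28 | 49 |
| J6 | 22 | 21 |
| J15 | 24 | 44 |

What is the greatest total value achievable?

49.25

Best value per unit of size first: J15 44/24≈1.83, J30 49/28≈1.75, J6 21/22≈0.955.
All 24 CPU-hours of J15 fit (value 44) — 3 remain.
Fill the last 3 CPU-hours with part of J30: 3/28 of it earns 5.25.
Total value = 49.25.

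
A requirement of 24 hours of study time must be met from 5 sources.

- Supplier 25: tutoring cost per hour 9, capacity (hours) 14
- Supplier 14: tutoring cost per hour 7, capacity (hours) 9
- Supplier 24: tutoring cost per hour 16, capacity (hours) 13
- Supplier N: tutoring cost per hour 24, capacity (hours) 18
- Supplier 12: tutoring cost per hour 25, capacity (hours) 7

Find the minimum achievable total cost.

205

Use sources in increasing cost order.
Supplier 14 at 7: take all 9 hours — 15 still needed.
Take 14 from Supplier 25 at 9 — need 1 more.
Take 1 from Supplier 24 at 16 to finish.
Supplier N, Supplier 12: unused.
Cost = 9×7 + 14×9 + 1×16 = 205.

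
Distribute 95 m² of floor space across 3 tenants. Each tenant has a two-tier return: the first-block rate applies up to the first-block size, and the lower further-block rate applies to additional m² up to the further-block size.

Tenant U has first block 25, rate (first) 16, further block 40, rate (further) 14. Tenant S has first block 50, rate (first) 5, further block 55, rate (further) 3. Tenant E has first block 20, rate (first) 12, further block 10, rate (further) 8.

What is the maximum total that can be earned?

Order all 6 blocks by rate: Tenant U/T1 16 > Tenant U/T2 14 > Tenant E/T1 12 > Tenant E/T2 8 > Tenant S/T1 5 > Tenant S/T2 3.
Fill Tenant U T1 block (25 at 16) — 70 left.
Fill Tenant U T2 block (40 at 14) — 30 left.
Tenant E T1 at 12: fill all 20 — 10 left.
Fill Tenant E T2 block (10 at 8) — 0 left.
Total = 16×25 + 14×40 + 12×20 + 8×10 = 1280.

1280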